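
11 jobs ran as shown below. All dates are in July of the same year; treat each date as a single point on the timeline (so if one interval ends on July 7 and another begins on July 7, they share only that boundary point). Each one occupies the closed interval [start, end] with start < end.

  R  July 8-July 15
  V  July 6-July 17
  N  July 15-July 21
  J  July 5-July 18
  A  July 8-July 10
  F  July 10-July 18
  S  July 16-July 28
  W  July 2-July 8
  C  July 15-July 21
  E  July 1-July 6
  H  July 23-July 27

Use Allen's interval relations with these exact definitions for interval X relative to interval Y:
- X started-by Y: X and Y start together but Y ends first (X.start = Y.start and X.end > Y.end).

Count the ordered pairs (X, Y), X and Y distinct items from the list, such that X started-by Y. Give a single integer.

1

Checking all 110 ordered pairs for relation 'started-by'; matching pairs in alphabetical order:
(R, A): R started-by A ✓
Count: 1.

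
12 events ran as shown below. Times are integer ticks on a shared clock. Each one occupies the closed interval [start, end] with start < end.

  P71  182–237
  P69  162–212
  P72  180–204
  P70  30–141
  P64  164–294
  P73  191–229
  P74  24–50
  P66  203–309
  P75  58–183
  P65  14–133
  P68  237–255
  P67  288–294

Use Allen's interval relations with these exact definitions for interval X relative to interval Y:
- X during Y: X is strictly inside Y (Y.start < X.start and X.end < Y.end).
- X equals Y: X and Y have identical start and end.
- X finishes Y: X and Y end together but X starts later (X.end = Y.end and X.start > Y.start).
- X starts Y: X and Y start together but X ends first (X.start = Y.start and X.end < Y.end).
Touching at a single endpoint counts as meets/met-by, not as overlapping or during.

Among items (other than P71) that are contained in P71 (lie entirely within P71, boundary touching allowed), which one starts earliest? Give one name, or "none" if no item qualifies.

P73

Target P71 = [182, 237].
P64 [164, 294] → contains → excluded.
P65 [14, 133] → before → excluded.
P66 [203, 309] → overlapped-by → excluded.
P67 [288, 294] → after → excluded.
P68 [237, 255] → met-by → excluded.
P69 [162, 212] → overlaps → excluded.
P70 [30, 141] → before → excluded.
P72 [180, 204] → overlaps → excluded.
P73 [191, 229] → during → candidate.
P74 [24, 50] → before → excluded.
P75 [58, 183] → overlaps → excluded.
Among candidates, earliest start is 191 → P73.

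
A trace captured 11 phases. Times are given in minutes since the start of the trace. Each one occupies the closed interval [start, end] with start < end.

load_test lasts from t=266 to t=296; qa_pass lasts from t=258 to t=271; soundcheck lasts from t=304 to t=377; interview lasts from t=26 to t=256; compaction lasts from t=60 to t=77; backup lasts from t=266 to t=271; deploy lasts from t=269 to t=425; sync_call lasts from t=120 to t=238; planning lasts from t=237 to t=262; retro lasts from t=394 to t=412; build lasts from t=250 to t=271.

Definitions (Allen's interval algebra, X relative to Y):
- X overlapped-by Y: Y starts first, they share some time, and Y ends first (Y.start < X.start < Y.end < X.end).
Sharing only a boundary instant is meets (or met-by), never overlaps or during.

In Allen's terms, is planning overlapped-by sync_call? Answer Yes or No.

Yes

planning = [t=237, t=262], sync_call = [t=120, t=238].
Actual relation of planning to sync_call: overlapped-by.
Asked whether 'overlapped-by' holds → Yes.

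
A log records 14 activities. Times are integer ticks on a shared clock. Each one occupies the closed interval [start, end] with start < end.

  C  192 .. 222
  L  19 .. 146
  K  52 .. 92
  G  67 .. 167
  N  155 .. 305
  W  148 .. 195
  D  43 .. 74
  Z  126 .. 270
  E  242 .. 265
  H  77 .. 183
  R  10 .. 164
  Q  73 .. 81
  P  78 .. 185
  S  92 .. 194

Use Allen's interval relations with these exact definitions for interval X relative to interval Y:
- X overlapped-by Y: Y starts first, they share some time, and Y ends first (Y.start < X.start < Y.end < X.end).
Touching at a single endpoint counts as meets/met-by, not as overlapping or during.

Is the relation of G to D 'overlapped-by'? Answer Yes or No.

G = [67, 167], D = [43, 74].
Actual relation of G to D: overlapped-by.
Asked whether 'overlapped-by' holds → Yes.

Yes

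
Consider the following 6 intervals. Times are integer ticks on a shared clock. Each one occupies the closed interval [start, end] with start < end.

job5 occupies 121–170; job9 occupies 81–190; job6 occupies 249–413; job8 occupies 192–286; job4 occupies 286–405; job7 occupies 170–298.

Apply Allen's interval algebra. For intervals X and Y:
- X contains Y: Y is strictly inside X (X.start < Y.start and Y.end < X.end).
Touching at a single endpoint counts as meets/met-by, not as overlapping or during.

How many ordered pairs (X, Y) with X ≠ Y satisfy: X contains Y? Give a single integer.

3

Checking all 30 ordered pairs for relation 'contains'; matching pairs in alphabetical order:
(job6, job4): job6 contains job4 ✓
(job7, job8): job7 contains job8 ✓
(job9, job5): job9 contains job5 ✓
Count: 3.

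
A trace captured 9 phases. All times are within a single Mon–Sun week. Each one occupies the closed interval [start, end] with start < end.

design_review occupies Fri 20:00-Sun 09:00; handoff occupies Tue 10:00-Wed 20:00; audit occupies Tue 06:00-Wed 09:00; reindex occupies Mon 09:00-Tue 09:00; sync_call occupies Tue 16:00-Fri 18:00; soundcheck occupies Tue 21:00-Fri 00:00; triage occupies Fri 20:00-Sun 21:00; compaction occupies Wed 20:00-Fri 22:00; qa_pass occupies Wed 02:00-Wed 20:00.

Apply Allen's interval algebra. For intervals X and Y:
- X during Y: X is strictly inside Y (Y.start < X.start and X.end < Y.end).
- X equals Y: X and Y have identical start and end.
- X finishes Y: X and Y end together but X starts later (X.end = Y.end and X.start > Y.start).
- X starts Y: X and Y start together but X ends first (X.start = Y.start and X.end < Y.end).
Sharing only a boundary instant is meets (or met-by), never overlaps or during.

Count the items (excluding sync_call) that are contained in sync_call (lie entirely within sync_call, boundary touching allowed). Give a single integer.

2

Target sync_call = [Tue 16:00, Fri 18:00].
audit [Tue 06:00, Wed 09:00] → overlaps → no.
compaction [Wed 20:00, Fri 22:00] → overlapped-by → no.
design_review [Fri 20:00, Sun 09:00] → after → no.
handoff [Tue 10:00, Wed 20:00] → overlaps → no.
qa_pass [Wed 02:00, Wed 20:00] → during → counts.
reindex [Mon 09:00, Tue 09:00] → before → no.
soundcheck [Tue 21:00, Fri 00:00] → during → counts.
triage [Fri 20:00, Sun 21:00] → after → no.
Total: 2.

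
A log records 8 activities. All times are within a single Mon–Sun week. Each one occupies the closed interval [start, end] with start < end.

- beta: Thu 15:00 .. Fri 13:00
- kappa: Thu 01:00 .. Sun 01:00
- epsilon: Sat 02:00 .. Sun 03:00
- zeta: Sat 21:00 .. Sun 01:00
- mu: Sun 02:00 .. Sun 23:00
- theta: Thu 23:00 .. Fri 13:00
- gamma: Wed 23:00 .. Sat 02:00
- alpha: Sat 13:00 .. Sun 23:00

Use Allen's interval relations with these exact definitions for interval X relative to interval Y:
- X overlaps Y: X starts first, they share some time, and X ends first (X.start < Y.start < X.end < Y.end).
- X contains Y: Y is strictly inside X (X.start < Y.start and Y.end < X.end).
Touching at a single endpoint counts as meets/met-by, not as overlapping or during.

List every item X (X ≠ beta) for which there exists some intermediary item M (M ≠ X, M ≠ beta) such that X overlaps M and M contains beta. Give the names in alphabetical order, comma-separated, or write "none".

Target beta = [Thu 15:00, Fri 13:00].
Intermediaries M with M contains beta: gamma, kappa.
Via gamma — items with X overlaps gamma: none.
Via kappa — items with X overlaps kappa: gamma.
Union: gamma.

gamma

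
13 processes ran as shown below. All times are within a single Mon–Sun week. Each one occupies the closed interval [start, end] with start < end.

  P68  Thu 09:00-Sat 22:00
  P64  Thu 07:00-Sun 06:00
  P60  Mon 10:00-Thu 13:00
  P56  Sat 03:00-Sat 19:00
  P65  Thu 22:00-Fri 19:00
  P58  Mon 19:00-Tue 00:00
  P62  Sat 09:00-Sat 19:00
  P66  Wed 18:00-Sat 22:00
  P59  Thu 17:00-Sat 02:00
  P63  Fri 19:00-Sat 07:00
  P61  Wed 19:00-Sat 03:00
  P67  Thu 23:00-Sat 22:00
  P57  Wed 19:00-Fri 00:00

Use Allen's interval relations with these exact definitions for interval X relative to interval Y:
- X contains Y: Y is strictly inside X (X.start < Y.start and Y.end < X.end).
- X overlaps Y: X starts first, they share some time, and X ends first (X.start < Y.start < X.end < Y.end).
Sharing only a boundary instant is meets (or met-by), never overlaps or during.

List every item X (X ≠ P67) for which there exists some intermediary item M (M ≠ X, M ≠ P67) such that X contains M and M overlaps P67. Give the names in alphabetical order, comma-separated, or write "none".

P59, P61, P64, P66, P68

Target P67 = [Thu 23:00, Sat 22:00].
Intermediaries M with M overlaps P67: P57, P59, P61, P65.
Via P57 — items with X contains P57: P66.
Via P59 — items with X contains P59: P61, P64, P66, P68.
Via P61 — items with X contains P61: P66.
Via P65 — items with X contains P65: P59, P61, P64, P66, P68.
Union: P59, P61, P64, P66, P68.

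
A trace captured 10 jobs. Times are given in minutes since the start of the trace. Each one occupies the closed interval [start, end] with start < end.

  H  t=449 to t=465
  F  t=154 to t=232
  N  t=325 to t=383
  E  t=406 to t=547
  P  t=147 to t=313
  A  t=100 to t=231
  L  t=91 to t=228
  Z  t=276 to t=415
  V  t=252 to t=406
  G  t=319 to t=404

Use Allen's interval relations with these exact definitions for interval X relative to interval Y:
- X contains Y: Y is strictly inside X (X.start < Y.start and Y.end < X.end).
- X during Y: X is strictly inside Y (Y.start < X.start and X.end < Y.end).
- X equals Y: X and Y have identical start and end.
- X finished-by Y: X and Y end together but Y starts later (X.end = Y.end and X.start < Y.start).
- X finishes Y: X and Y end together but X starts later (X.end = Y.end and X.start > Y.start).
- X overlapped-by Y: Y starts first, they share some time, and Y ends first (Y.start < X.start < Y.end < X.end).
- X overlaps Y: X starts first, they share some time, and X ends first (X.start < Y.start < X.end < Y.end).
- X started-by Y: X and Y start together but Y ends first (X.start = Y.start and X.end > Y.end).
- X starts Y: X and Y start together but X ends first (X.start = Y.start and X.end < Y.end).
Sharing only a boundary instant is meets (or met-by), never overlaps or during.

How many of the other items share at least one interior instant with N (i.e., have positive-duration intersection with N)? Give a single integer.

Target N = [t=325, t=383].
A [t=100, t=231] → before → no.
E [t=406, t=547] → after → no.
F [t=154, t=232] → before → no.
G [t=319, t=404] → contains → counts.
H [t=449, t=465] → after → no.
L [t=91, t=228] → before → no.
P [t=147, t=313] → before → no.
V [t=252, t=406] → contains → counts.
Z [t=276, t=415] → contains → counts.
Total: 3.

3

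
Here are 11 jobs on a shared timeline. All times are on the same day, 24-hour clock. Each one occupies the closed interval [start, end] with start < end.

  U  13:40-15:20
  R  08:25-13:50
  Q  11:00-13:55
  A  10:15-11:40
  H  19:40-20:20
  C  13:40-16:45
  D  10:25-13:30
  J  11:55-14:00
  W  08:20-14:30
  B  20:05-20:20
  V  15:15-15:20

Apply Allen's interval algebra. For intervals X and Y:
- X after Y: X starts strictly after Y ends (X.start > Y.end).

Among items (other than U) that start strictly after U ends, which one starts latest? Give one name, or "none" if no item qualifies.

B

Target U = [13:40, 15:20].
A [10:15, 11:40] → before → excluded.
B [20:05, 20:20] → after → candidate.
C [13:40, 16:45] → started-by → excluded.
D [10:25, 13:30] → before → excluded.
H [19:40, 20:20] → after → candidate.
J [11:55, 14:00] → overlaps → excluded.
Q [11:00, 13:55] → overlaps → excluded.
R [08:25, 13:50] → overlaps → excluded.
V [15:15, 15:20] → finishes → excluded.
W [08:20, 14:30] → overlaps → excluded.
Among candidates, latest start is 20:05 → B.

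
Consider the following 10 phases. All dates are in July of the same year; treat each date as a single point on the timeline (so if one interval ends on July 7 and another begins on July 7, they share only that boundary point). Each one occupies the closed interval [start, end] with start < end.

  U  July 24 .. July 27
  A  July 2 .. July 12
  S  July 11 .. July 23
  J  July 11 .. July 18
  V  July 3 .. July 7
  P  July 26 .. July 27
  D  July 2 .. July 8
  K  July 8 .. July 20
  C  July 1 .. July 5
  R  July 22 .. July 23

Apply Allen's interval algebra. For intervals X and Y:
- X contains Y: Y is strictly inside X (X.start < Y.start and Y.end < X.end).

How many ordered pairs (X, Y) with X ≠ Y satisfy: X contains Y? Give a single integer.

3

Checking all 90 ordered pairs for relation 'contains'; matching pairs in alphabetical order:
(A, V): A contains V ✓
(D, V): D contains V ✓
(K, J): K contains J ✓
Count: 3.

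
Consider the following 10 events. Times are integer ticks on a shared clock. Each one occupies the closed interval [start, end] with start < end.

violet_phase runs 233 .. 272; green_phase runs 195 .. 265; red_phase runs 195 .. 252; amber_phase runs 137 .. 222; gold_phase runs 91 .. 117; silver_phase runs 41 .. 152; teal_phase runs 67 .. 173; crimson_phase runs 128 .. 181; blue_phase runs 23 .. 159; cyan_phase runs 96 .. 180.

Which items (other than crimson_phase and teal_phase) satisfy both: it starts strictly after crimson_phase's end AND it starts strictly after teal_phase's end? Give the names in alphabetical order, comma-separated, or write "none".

Conditions: its start is strictly after crimson_phase's end (X.start > 181) AND its start is strictly after teal_phase's end (X.start > 173).
amber_phase: start 137 > 181? ✗; start 137 > 173? ✗ → no.
blue_phase: start 23 > 181? ✗; start 23 > 173? ✗ → no.
cyan_phase: start 96 > 181? ✗; start 96 > 173? ✗ → no.
gold_phase: start 91 > 181? ✗; start 91 > 173? ✗ → no.
green_phase: start 195 > 181? ✓; start 195 > 173? ✓ → yes.
red_phase: start 195 > 181? ✓; start 195 > 173? ✓ → yes.
silver_phase: start 41 > 181? ✗; start 41 > 173? ✗ → no.
violet_phase: start 233 > 181? ✓; start 233 > 173? ✓ → yes.
Result: green_phase, red_phase, violet_phase.

green_phase, red_phase, violet_phase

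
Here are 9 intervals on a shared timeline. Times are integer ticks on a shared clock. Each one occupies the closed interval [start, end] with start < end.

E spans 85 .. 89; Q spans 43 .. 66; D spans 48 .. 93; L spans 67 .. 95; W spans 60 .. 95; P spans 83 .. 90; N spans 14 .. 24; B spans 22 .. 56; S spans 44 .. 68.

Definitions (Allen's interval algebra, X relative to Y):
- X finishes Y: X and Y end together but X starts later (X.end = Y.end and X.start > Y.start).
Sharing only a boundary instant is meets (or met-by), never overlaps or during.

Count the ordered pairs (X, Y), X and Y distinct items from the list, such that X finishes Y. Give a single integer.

1

Checking all 72 ordered pairs for relation 'finishes'; matching pairs in alphabetical order:
(L, W): L finishes W ✓
Count: 1.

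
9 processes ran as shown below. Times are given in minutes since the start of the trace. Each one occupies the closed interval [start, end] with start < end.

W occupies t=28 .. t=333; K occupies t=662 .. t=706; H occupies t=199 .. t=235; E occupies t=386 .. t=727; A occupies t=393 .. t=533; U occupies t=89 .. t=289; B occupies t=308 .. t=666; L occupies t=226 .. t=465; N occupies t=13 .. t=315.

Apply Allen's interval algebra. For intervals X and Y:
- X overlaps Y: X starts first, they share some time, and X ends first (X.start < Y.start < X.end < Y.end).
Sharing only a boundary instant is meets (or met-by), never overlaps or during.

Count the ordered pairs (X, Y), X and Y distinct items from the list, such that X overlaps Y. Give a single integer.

Checking all 72 ordered pairs for relation 'overlaps'; matching pairs in alphabetical order:
(B, E): B overlaps E ✓
(B, K): B overlaps K ✓
(H, L): H overlaps L ✓
(L, A): L overlaps A ✓
(L, B): L overlaps B ✓
(L, E): L overlaps E ✓
(N, B): N overlaps B ✓
(N, L): N overlaps L ✓
(N, W): N overlaps W ✓
(U, L): U overlaps L ✓
(W, B): W overlaps B ✓
(W, L): W overlaps L ✓
Count: 12.

12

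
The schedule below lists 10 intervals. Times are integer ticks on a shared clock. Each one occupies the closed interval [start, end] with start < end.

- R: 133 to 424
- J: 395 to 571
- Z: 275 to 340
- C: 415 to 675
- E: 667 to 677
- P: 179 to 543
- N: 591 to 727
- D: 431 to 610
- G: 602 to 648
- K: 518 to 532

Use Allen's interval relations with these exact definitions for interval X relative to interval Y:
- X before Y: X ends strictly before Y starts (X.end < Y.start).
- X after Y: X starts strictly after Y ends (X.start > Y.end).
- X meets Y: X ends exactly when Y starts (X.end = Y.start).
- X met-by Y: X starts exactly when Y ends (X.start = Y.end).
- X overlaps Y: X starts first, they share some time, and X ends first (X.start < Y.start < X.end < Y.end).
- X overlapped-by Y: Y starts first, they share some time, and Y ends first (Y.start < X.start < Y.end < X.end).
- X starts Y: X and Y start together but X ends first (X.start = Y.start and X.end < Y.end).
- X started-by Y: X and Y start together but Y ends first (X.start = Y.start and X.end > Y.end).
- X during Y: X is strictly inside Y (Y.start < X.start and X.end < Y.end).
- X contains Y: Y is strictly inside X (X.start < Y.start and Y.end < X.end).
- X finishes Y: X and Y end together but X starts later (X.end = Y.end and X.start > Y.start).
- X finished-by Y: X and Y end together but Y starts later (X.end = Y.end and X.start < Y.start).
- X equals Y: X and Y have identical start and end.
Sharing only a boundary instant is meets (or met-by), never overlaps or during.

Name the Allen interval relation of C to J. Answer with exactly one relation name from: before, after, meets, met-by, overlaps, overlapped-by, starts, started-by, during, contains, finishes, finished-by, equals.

C = [415, 675]; J = [395, 571].
Compare endpoints: C.start > J.start, C.start < J.end, C.end > J.start, C.end > J.end.
That pattern is 'overlapped-by'.

overlapped-by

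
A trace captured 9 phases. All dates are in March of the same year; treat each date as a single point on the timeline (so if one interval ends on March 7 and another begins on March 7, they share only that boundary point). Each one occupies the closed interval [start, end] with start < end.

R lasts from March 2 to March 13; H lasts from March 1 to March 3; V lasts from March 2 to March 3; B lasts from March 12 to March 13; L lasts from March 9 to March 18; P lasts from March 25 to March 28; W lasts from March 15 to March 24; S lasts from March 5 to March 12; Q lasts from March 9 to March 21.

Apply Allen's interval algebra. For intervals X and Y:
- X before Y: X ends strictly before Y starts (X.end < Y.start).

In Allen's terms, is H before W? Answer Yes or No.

H = [March 1, March 3], W = [March 15, March 24].
Actual relation of H to W: before.
Asked whether 'before' holds → Yes.

Yes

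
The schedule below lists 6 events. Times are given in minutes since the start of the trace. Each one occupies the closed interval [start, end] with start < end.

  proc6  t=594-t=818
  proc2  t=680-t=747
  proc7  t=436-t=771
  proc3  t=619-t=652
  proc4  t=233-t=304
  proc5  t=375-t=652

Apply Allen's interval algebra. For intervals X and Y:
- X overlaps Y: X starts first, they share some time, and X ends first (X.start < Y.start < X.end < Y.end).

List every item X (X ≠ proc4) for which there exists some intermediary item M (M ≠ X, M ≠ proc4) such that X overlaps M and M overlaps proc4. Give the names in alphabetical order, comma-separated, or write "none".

none

Target proc4 = [t=233, t=304].
Intermediaries M with M overlaps proc4: none.
Union: none.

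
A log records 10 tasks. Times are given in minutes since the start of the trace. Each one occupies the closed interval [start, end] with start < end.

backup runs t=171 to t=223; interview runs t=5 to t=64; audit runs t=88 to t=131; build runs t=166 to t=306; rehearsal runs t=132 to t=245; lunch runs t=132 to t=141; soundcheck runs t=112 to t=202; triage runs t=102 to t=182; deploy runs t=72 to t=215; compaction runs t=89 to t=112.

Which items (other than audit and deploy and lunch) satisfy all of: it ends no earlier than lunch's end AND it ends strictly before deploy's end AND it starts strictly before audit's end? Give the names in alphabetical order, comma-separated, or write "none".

Conditions: its end is no earlier than lunch's end (X.end >= t=141) AND its end is strictly before deploy's end (X.end < t=215) AND its start is strictly before audit's end (X.start < t=131).
backup: end t=223 >= t=141? ✓; end t=223 < t=215? ✗; start t=171 < t=131? ✗ → no.
build: end t=306 >= t=141? ✓; end t=306 < t=215? ✗; start t=166 < t=131? ✗ → no.
compaction: end t=112 >= t=141? ✗; end t=112 < t=215? ✓; start t=89 < t=131? ✓ → no.
interview: end t=64 >= t=141? ✗; end t=64 < t=215? ✓; start t=5 < t=131? ✓ → no.
rehearsal: end t=245 >= t=141? ✓; end t=245 < t=215? ✗; start t=132 < t=131? ✗ → no.
soundcheck: end t=202 >= t=141? ✓; end t=202 < t=215? ✓; start t=112 < t=131? ✓ → yes.
triage: end t=182 >= t=141? ✓; end t=182 < t=215? ✓; start t=102 < t=131? ✓ → yes.
Result: soundcheck, triage.

soundcheck, triage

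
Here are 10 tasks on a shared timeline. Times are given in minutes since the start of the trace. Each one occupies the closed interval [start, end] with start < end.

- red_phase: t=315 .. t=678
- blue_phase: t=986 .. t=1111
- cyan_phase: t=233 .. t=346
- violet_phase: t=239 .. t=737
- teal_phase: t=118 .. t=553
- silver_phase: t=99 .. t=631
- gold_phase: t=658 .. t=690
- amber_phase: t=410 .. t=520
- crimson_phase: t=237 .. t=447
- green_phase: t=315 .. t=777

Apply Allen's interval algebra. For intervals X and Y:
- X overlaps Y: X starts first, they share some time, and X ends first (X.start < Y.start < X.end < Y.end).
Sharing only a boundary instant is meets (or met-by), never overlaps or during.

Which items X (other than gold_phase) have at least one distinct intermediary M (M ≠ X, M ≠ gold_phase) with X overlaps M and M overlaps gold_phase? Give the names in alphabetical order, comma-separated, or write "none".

Target gold_phase = [t=658, t=690].
Intermediaries M with M overlaps gold_phase: red_phase.
Via red_phase — items with X overlaps red_phase: crimson_phase, cyan_phase, silver_phase, teal_phase.
Union: crimson_phase, cyan_phase, silver_phase, teal_phase.

crimson_phase, cyan_phase, silver_phase, teal_phase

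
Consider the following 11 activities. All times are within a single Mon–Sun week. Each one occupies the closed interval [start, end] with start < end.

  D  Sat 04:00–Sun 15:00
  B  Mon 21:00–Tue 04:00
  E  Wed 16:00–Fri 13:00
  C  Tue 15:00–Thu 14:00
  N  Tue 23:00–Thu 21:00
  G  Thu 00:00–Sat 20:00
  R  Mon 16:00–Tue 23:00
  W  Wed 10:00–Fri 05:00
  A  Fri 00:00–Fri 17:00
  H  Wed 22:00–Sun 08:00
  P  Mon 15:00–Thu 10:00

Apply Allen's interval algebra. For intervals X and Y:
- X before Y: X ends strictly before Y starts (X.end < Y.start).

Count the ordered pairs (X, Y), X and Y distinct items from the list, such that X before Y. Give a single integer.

Checking all 110 ordered pairs for relation 'before'; matching pairs in alphabetical order:
(A, D): A before D ✓
(B, A): B before A ✓
(B, C): B before C ✓
(B, D): B before D ✓
(B, E): B before E ✓
(B, G): B before G ✓
(B, H): B before H ✓
(B, N): B before N ✓
(B, W): B before W ✓
(C, A): C before A ✓
(C, D): C before D ✓
(E, D): E before D ✓
(N, A): N before A ✓
(N, D): N before D ✓
(P, A): P before A ✓
(P, D): P before D ✓
(R, A): R before A ✓
(R, D): R before D ✓
(R, E): R before E ✓
(R, G): R before G ✓
(R, H): R before H ✓
(R, W): R before W ✓
(W, D): W before D ✓
Count: 23.

23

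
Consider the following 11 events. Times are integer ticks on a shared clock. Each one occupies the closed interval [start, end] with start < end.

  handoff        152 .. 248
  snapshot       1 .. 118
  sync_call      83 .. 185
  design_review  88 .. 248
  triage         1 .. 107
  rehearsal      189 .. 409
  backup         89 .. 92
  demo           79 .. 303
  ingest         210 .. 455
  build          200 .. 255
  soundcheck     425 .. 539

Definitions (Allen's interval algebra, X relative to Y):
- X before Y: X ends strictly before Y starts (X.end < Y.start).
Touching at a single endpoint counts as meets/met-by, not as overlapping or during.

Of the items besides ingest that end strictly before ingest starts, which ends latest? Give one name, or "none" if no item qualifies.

Target ingest = [210, 455].
backup [89, 92] → before → candidate.
build [200, 255] → overlaps → excluded.
demo [79, 303] → overlaps → excluded.
design_review [88, 248] → overlaps → excluded.
handoff [152, 248] → overlaps → excluded.
rehearsal [189, 409] → overlaps → excluded.
snapshot [1, 118] → before → candidate.
soundcheck [425, 539] → overlapped-by → excluded.
sync_call [83, 185] → before → candidate.
triage [1, 107] → before → candidate.
Among candidates, latest end is 185 → sync_call.

sync_call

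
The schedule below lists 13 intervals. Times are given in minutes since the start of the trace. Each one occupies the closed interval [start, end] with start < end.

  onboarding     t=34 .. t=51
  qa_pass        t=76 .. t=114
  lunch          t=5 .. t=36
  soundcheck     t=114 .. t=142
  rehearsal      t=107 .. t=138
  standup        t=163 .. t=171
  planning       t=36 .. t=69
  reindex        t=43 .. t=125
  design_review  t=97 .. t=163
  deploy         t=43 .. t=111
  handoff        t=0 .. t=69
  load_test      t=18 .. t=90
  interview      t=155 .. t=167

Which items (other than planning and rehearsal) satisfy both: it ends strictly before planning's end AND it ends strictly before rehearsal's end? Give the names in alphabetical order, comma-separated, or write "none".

lunch, onboarding

Conditions: its end is strictly before planning's end (X.end < t=69) AND its end is strictly before rehearsal's end (X.end < t=138).
deploy: end t=111 < t=69? ✗; end t=111 < t=138? ✓ → no.
design_review: end t=163 < t=69? ✗; end t=163 < t=138? ✗ → no.
handoff: end t=69 < t=69? ✗; end t=69 < t=138? ✓ → no.
interview: end t=167 < t=69? ✗; end t=167 < t=138? ✗ → no.
load_test: end t=90 < t=69? ✗; end t=90 < t=138? ✓ → no.
lunch: end t=36 < t=69? ✓; end t=36 < t=138? ✓ → yes.
onboarding: end t=51 < t=69? ✓; end t=51 < t=138? ✓ → yes.
qa_pass: end t=114 < t=69? ✗; end t=114 < t=138? ✓ → no.
reindex: end t=125 < t=69? ✗; end t=125 < t=138? ✓ → no.
soundcheck: end t=142 < t=69? ✗; end t=142 < t=138? ✗ → no.
standup: end t=171 < t=69? ✗; end t=171 < t=138? ✗ → no.
Result: lunch, onboarding.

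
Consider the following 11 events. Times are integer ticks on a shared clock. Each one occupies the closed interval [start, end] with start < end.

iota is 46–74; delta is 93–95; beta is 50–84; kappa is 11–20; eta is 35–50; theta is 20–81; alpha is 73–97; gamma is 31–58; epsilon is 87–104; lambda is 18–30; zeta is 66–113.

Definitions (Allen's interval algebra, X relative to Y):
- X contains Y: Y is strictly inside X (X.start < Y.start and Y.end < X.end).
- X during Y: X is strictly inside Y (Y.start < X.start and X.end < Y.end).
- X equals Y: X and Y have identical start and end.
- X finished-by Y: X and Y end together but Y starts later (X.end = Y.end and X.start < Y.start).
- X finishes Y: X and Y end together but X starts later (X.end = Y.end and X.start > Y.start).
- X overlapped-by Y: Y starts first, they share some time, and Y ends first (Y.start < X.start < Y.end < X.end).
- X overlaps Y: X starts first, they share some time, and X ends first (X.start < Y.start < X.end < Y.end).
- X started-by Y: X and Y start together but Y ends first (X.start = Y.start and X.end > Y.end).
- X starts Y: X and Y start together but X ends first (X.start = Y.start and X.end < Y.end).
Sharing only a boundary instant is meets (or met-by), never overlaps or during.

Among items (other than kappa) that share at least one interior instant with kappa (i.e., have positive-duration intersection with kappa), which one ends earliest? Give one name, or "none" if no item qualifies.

Target kappa = [11, 20].
alpha [73, 97] → after → excluded.
beta [50, 84] → after → excluded.
delta [93, 95] → after → excluded.
epsilon [87, 104] → after → excluded.
eta [35, 50] → after → excluded.
gamma [31, 58] → after → excluded.
iota [46, 74] → after → excluded.
lambda [18, 30] → overlapped-by → candidate.
theta [20, 81] → met-by → excluded.
zeta [66, 113] → after → excluded.
Among candidates, earliest end is 30 → lambda.

lambda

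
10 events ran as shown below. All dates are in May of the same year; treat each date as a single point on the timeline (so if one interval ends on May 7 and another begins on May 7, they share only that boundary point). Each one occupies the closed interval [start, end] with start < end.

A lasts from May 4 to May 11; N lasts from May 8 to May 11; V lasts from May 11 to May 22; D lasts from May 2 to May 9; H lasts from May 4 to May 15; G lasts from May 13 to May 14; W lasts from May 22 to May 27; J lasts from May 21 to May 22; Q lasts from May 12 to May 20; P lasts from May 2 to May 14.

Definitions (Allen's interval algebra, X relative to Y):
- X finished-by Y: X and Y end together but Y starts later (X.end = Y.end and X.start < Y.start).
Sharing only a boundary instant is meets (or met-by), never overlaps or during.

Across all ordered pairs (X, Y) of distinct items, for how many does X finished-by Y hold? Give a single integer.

3

Checking all 90 ordered pairs for relation 'finished-by'; matching pairs in alphabetical order:
(A, N): A finished-by N ✓
(P, G): P finished-by G ✓
(V, J): V finished-by J ✓
Count: 3.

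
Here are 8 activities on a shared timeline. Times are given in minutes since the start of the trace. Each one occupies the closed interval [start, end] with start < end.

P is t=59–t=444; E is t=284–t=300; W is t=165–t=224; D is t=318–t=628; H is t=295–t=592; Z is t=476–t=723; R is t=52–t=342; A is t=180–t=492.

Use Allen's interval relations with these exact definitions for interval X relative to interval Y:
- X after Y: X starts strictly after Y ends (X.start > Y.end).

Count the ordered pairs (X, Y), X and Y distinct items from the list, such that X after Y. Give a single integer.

Checking all 56 ordered pairs for relation 'after'; matching pairs in alphabetical order:
(D, E): D after E ✓
(D, W): D after W ✓
(E, W): E after W ✓
(H, W): H after W ✓
(Z, E): Z after E ✓
(Z, P): Z after P ✓
(Z, R): Z after R ✓
(Z, W): Z after W ✓
Count: 8.

8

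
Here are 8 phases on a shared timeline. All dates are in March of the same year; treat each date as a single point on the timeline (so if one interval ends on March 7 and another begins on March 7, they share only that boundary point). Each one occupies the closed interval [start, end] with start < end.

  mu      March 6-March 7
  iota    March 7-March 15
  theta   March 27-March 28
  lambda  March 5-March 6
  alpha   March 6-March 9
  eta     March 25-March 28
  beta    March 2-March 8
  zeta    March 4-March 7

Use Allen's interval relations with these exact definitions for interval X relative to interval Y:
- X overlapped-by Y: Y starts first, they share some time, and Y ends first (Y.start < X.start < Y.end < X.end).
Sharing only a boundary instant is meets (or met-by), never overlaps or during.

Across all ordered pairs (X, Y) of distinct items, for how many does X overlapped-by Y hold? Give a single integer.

4

Checking all 56 ordered pairs for relation 'overlapped-by'; matching pairs in alphabetical order:
(alpha, beta): alpha overlapped-by beta ✓
(alpha, zeta): alpha overlapped-by zeta ✓
(iota, alpha): iota overlapped-by alpha ✓
(iota, beta): iota overlapped-by beta ✓
Count: 4.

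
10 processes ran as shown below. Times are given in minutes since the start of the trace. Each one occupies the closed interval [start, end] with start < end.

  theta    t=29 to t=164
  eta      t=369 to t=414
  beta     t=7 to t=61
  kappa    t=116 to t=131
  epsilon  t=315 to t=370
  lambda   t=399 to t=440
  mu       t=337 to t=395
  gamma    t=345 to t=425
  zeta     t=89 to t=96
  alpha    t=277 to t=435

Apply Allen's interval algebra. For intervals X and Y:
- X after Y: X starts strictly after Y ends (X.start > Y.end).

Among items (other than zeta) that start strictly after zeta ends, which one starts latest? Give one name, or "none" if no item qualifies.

Target zeta = [t=89, t=96].
alpha [t=277, t=435] → after → candidate.
beta [t=7, t=61] → before → excluded.
epsilon [t=315, t=370] → after → candidate.
eta [t=369, t=414] → after → candidate.
gamma [t=345, t=425] → after → candidate.
kappa [t=116, t=131] → after → candidate.
lambda [t=399, t=440] → after → candidate.
mu [t=337, t=395] → after → candidate.
theta [t=29, t=164] → contains → excluded.
Among candidates, latest start is t=399 → lambda.

lambda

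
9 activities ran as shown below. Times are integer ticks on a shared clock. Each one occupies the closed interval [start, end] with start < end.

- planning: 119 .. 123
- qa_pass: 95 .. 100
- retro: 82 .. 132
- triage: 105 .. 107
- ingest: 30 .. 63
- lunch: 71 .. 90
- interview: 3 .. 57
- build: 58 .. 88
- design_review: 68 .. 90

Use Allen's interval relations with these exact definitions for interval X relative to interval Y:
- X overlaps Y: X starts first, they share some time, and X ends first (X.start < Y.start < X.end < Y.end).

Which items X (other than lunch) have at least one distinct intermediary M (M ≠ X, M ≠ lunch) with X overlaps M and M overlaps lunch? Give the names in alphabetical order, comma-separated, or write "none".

ingest

Target lunch = [71, 90].
Intermediaries M with M overlaps lunch: build.
Via build — items with X overlaps build: ingest.
Union: ingest.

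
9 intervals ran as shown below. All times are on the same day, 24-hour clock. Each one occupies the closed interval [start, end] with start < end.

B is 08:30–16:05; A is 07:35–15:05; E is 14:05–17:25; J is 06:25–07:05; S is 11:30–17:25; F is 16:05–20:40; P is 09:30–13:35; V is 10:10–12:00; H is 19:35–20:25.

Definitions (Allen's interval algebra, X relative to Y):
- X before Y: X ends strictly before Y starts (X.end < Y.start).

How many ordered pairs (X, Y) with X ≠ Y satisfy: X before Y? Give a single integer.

Checking all 72 ordered pairs for relation 'before'; matching pairs in alphabetical order:
(A, F): A before F ✓
(A, H): A before H ✓
(B, H): B before H ✓
(E, H): E before H ✓
(J, A): J before A ✓
(J, B): J before B ✓
(J, E): J before E ✓
(J, F): J before F ✓
(J, H): J before H ✓
(J, P): J before P ✓
(J, S): J before S ✓
(J, V): J before V ✓
(P, E): P before E ✓
(P, F): P before F ✓
(P, H): P before H ✓
(S, H): S before H ✓
(V, E): V before E ✓
(V, F): V before F ✓
(V, H): V before H ✓
Count: 19.

19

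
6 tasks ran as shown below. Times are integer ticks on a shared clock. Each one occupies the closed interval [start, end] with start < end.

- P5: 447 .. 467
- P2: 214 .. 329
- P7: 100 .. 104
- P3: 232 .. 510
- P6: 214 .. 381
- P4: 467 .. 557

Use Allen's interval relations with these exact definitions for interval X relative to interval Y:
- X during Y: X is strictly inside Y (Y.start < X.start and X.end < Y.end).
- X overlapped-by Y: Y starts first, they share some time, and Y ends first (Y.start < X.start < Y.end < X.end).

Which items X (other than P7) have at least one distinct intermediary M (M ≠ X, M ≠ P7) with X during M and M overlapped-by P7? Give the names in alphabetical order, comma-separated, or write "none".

none

Target P7 = [100, 104].
Intermediaries M with M overlapped-by P7: none.
Union: none.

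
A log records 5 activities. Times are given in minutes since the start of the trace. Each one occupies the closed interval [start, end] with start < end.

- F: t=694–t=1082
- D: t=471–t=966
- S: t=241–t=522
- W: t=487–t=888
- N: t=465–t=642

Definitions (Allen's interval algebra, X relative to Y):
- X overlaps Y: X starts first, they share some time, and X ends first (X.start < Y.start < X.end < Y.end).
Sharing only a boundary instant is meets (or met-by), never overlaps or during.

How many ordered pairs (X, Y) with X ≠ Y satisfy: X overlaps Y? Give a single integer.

7

Checking all 20 ordered pairs for relation 'overlaps'; matching pairs in alphabetical order:
(D, F): D overlaps F ✓
(N, D): N overlaps D ✓
(N, W): N overlaps W ✓
(S, D): S overlaps D ✓
(S, N): S overlaps N ✓
(S, W): S overlaps W ✓
(W, F): W overlaps F ✓
Count: 7.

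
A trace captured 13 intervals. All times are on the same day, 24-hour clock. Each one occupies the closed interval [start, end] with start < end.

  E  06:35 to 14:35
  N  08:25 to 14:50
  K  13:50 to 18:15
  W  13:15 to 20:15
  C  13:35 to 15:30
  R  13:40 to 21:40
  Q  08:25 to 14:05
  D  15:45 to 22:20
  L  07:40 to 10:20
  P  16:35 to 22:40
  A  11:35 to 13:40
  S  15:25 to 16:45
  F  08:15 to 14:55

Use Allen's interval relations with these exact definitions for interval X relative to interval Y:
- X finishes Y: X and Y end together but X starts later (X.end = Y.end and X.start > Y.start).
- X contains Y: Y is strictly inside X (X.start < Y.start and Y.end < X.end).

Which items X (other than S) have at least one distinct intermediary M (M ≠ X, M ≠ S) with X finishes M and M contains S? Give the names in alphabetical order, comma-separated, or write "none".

none

Target S = [15:25, 16:45].
Intermediaries M with M contains S: K, R, W.
Via K — items with X finishes K: none.
Via R — items with X finishes R: none.
Via W — items with X finishes W: none.
Union: none.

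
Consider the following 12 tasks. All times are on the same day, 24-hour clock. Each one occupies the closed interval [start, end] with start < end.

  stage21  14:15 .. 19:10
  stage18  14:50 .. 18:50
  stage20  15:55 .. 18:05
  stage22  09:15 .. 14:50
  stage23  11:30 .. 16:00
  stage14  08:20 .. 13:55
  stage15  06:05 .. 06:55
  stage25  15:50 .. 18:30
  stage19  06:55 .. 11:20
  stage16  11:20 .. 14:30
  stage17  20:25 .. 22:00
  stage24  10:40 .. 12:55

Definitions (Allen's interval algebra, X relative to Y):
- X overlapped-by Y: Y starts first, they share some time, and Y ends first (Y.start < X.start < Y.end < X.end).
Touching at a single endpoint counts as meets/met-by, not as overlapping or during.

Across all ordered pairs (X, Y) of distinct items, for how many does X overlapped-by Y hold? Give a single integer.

Checking all 132 ordered pairs for relation 'overlapped-by'; matching pairs in alphabetical order:
(stage14, stage19): stage14 overlapped-by stage19 ✓
(stage16, stage14): stage16 overlapped-by stage14 ✓
(stage16, stage24): stage16 overlapped-by stage24 ✓
(stage18, stage23): stage18 overlapped-by stage23 ✓
(stage20, stage23): stage20 overlapped-by stage23 ✓
(stage21, stage16): stage21 overlapped-by stage16 ✓
(stage21, stage22): stage21 overlapped-by stage22 ✓
(stage21, stage23): stage21 overlapped-by stage23 ✓
(stage22, stage14): stage22 overlapped-by stage14 ✓
(stage22, stage19): stage22 overlapped-by stage19 ✓
(stage23, stage14): stage23 overlapped-by stage14 ✓
(stage23, stage16): stage23 overlapped-by stage16 ✓
(stage23, stage22): stage23 overlapped-by stage22 ✓
(stage23, stage24): stage23 overlapped-by stage24 ✓
(stage24, stage19): stage24 overlapped-by stage19 ✓
(stage25, stage23): stage25 overlapped-by stage23 ✓
Count: 16.

16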